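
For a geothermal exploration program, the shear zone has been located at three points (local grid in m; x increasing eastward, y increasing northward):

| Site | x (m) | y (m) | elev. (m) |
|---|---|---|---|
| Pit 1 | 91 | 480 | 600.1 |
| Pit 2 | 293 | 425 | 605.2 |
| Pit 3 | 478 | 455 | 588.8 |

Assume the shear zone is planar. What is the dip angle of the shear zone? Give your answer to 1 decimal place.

Two edge vectors: Pit 1→Pit 2 = (202, -55, 5.1), Pit 1→Pit 3 = (387, -25, -11.3).
Normal n = (Pit 1→Pit 2) × (Pit 1→Pit 3) = (749, 4256.3, 16235).
So ∂z/∂x = −n_x/n_z = −0.04613 and ∂z/∂y = −n_y/n_z = −0.26217.
Gradient magnitude |∇z| = √(a² + b²) = √(0.00213 + 0.06873) = 0.26620.
True dip = arctan(0.26620) = 14.9°, dipping toward N (azimuth ≈ 010°).

14.9°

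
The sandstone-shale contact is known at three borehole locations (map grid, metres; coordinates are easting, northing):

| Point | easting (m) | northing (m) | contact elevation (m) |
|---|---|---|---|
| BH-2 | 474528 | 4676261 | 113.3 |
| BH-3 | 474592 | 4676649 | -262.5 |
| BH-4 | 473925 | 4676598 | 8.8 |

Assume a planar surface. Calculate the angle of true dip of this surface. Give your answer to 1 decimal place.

44.2°

Let the plane be z = a·easting + b·northing + c.
BH-3−BH-2: 64a + 388b = −375.8;  BH-4−BH-2: −603a + 337b = −104.5.
Solving gives a = −0.33694, b = −0.91298.
Gradient magnitude |∇z| = √(a² + b²) = √(0.11353 + 0.83353) = 0.97317.
True dip = arctan(0.97317) = 44.2°, dipping toward NNE (azimuth ≈ 020°).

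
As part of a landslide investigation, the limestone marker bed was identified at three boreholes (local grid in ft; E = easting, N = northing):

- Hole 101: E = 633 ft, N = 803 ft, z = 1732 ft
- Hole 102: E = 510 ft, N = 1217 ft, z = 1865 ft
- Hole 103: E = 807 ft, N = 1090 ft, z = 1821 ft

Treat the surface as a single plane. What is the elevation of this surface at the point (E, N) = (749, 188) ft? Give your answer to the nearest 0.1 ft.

Two edge vectors: Hole 101→Hole 102 = (-123, 414, 133), Hole 101→Hole 103 = (174, 287, 89).
Normal n = (Hole 101→Hole 102) × (Hole 101→Hole 103) = (-1325, 34089, -107337).
So ∂z/∂E = −n_x/n_z = −0.012344 and ∂z/∂N = −n_y/n_z = 0.317589.
Intercept c from Hole 101: 1732 + 7.81 − 255.02 = 1484.79.
At (749, 188): z = −9.2 + 59.7 + 1484.79 = 1535.3 ft.

1535.3 ft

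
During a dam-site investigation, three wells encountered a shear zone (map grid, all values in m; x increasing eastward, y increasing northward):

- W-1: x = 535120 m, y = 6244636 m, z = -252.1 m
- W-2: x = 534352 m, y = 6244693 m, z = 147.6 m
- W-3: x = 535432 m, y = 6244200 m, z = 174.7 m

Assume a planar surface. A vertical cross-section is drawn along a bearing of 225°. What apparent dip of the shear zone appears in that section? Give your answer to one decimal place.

55.4°

Two edge vectors: W-1→W-2 = (-768, 57, 399.7), W-1→W-3 = (312, -436, 426.8).
Normal n = (W-1→W-2) × (W-1→W-3) = (198596.8, 452488.8, 317064).
So ∂z/∂x = −n_x/n_z = −0.62636 and ∂z/∂y = −n_y/n_z = −1.42712.
Unit vector along 225° is (sin 225°, cos 225°) = (-0.7071, -0.7071).
Slope in that direction = a·(-0.7071) + b·(-0.7071) = 1.45203.
Apparent dip = arctan|1.45203| = 55.4° (true dip is 57.3°, so apparent ≤ true as expected).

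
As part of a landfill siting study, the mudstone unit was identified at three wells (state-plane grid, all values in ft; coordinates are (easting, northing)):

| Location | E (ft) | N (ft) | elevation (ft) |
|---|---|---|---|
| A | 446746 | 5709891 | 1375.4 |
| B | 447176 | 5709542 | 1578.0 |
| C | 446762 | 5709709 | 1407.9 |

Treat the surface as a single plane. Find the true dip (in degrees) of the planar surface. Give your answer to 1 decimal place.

20.9°

Two edge vectors: A→B = (430, -349, 202.6), A→C = (16, -182, 32.5).
Normal n = (A→B) × (A→C) = (25530.7, -10733.4, -72676).
So ∂z/∂E = −n_x/n_z = 0.35129 and ∂z/∂N = −n_y/n_z = −0.14769.
Gradient magnitude |∇z| = √(a² + b²) = √(0.12341 + 0.02181) = 0.38108.
True dip = arctan(0.38108) = 20.9°, dipping toward WNW (azimuth ≈ 293°).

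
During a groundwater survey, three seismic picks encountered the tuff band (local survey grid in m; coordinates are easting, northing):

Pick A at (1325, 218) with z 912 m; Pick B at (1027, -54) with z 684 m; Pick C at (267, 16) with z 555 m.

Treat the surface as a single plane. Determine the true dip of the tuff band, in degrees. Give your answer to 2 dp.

32.36°

Two edge vectors: Pick A→Pick B = (-298, -272, -228), Pick A→Pick C = (-1058, -202, -357).
Normal n = (Pick A→Pick B) × (Pick A→Pick C) = (51048, 134838, -227580).
So ∂z/∂easting = −n_x/n_z = 0.22431 and ∂z/∂northing = −n_y/n_z = 0.59249.
Gradient magnitude |∇z| = √(a² + b²) = √(0.05031 + 0.35104) = 0.63352.
True dip = arctan(0.63352) = 32.36°, dipping toward SSW (azimuth ≈ 201°).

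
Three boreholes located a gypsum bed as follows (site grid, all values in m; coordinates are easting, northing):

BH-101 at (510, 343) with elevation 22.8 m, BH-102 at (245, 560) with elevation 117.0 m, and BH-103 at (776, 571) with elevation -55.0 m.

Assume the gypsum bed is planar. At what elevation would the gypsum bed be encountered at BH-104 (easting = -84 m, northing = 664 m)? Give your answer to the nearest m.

228 m

Two edge vectors: BH-101→BH-102 = (-265, 217, 94.2), BH-101→BH-103 = (266, 228, -77.8).
Normal n = (BH-101→BH-102) × (BH-101→BH-103) = (-38360.2, 4440.2, -118142).
So ∂z/∂easting = −n_x/n_z = −0.32470 and ∂z/∂northing = −n_y/n_z = 0.03758.
Intercept c from BH-101: 22.8 + 165.59 − 12.89 = 175.50.
At (-84, 664): z = 27.3 + 25.0 + 175.50 = 227.7 m.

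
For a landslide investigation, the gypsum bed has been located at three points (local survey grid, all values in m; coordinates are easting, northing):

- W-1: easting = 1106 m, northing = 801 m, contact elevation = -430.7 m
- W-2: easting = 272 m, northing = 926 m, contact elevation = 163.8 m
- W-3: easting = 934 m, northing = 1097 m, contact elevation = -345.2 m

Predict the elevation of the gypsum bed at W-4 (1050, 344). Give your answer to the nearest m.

-327 m

Let the plane be z = a·easting + b·northing + c.
W-2−W-1: −834a + 125b = 594.5;  W-3−W-1: −172a + 296b = 85.5.
Solving gives a = −0.73341, b = −0.13732.
Then c = -430.7 − a·1106 − b·801 = 490.45.
At (1050, 344): z = −770.1 − 47.2 + 490.45 = -326.9 m.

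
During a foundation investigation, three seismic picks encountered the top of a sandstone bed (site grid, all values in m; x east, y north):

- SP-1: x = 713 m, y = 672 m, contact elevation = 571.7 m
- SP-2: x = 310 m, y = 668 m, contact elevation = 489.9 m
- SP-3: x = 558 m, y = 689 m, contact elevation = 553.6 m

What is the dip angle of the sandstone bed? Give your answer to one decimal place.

36.8°

Let the plane be z = a·x + b·y + c.
SP-2−SP-1: −403a − 4b = −81.8;  SP-3−SP-1: −155a + 17b = −18.1.
Solving gives a = 0.19582, b = 0.72075.
Gradient magnitude |∇z| = √(a² + b²) = √(0.03835 + 0.51948) = 0.74688.
True dip = arctan(0.74688) = 36.8°, dipping toward SSW (azimuth ≈ 195°).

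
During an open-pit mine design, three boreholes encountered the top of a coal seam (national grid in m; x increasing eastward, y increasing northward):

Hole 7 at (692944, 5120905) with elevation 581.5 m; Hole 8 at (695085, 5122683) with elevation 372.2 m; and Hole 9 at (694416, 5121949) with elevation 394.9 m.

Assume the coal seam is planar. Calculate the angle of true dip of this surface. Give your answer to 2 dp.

20.86°

Two edge vectors: Hole 7→Hole 8 = (2141, 1778, -209.3), Hole 7→Hole 9 = (1472, 1044, -186.6).
Normal n = (Hole 7→Hole 8) × (Hole 7→Hole 9) = (-113265.6, 91421, -382012).
So ∂z/∂x = −n_x/n_z = −0.29650 and ∂z/∂y = −n_y/n_z = 0.23931.
Gradient magnitude |∇z| = √(a² + b²) = √(0.08791 + 0.05727) = 0.38103.
True dip = arctan(0.38103) = 20.86°, dipping toward SE (azimuth ≈ 129°).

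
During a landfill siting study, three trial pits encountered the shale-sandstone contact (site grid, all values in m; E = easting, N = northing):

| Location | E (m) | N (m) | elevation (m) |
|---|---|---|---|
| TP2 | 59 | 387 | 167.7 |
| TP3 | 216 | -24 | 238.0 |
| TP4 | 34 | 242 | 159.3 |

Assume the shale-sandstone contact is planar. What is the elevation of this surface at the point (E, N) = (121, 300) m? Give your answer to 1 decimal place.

Two edge vectors: TP2→TP3 = (157, -411, 70.3), TP2→TP4 = (-25, -145, -8.4).
Normal n = (TP2→TP3) × (TP2→TP4) = (13645.9, -438.7, -33040).
So ∂z/∂E = −n_x/n_z = 0.41301 and ∂z/∂N = −n_y/n_z = −0.01328.
Intercept c from TP2: 167.7 − 24.37 + 5.14 = 148.47.
At (121, 300): z = 50.0 − 4.0 + 148.47 = 194.5 m.

194.5 m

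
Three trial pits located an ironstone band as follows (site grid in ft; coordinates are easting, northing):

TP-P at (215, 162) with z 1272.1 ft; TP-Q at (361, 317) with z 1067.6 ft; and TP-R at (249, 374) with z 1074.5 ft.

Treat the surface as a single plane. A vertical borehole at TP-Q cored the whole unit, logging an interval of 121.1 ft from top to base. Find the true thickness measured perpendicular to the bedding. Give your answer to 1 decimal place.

Let the plane be z = a·easting + b·northing + c.
TP-Q−TP-P: 146a + 155b = −204.5;  TP-R−TP-P: 34a + 212b = −197.6.
Solving gives a = −0.49552, b = −0.85260.
|∇z| = √(a²+b²) = 0.98614, so dip δ = arctan(0.98614) = 44.60°.
True thickness = vertical thickness × cos δ = 121.1 × cos 44.60° = 86.2 ft.

86.2 ft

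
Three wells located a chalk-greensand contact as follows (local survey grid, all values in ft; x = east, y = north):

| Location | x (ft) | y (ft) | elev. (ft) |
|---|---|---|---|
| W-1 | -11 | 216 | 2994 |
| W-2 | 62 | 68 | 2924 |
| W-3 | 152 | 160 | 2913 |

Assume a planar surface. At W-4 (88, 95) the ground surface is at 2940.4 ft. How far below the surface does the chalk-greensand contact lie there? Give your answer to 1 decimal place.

19.5 ft

Two edge vectors: W-1→W-2 = (73, -148, -70), W-1→W-3 = (163, -56, -81).
Normal n = (W-1→W-2) × (W-1→W-3) = (8068, -5497, 20036).
So ∂z/∂x = −n_x/n_z = −0.40268 and ∂z/∂y = −n_y/n_z = 0.27436.
Intercept c from W-1: 2994 − 4.43 − 59.26 = 2930.31.
At (88, 95): z_contact = −35.44 + 26.06 + 2930.31 = 2920.94 ft.
Depth below ground = 2940.4 − 2920.94 = 19.5 ft.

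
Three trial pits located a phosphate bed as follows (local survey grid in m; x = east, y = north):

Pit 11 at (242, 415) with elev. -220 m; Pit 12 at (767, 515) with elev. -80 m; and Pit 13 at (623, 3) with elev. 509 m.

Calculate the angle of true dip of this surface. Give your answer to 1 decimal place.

Two edge vectors: Pit 11→Pit 12 = (525, 100, 140), Pit 11→Pit 13 = (381, -412, 729).
Normal n = (Pit 11→Pit 12) × (Pit 11→Pit 13) = (130580, -329385, -254400).
So ∂z/∂x = −n_x/n_z = 0.51329 and ∂z/∂y = −n_y/n_z = −1.29475.
Gradient magnitude |∇z| = √(a² + b²) = √(0.26346 + 1.67638) = 1.39278.
True dip = arctan(1.39278) = 54.3°, dipping toward NNW (azimuth ≈ 338°).

54.3°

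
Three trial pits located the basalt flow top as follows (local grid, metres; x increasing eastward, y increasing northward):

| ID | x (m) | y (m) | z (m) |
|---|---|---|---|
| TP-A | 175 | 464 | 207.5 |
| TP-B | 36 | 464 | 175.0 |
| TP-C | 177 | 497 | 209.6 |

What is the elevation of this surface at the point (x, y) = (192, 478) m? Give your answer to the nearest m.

Let the plane be z = a·x + b·y + c.
TP-B−TP-A: −139a + 0b = −32.5;  TP-C−TP-A: 2a + 33b = 2.1.
Solving gives a = 0.23381, b = 0.04947.
Then c = 207.5 − a·175 − b·464 = 143.63.
At (192, 478): z = 44.9 + 23.6 + 143.63 = 212.2 m.

212 m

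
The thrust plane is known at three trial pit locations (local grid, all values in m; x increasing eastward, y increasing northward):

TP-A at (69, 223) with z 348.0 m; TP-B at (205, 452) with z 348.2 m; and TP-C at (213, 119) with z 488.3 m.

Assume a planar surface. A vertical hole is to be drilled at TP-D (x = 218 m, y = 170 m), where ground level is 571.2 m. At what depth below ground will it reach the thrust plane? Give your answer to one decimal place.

Let the plane be z = a·x + b·y + c.
TP-B−TP-A: 136a + 229b = 0.2;  TP-C−TP-A: 144a − 104b = 140.3.
Solving gives a = 0.68229, b = −0.40433.
Then c = 348 − a·69 − b·223 = 391.09.
At (218, 170): z_contact = 148.74 − 68.74 + 391.09 = 471.09 m.
Depth below ground = 571.2 − 471.09 = 100.1 m.

100.1 m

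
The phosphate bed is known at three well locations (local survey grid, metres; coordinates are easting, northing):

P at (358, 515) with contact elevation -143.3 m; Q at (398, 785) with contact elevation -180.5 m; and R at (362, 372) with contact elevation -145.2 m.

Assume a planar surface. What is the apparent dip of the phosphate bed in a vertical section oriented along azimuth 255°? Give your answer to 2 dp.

39.74°

Two edge vectors: P→Q = (40, 270, -37.2), P→R = (4, -143, -1.9).
Normal n = (P→Q) × (P→R) = (-5832.6, -72.8, -6800).
So ∂z/∂easting = −n_x/n_z = −0.85774 and ∂z/∂northing = −n_y/n_z = −0.01071.
Unit vector along 255° is (sin 255°, cos 255°) = (-0.9659, -0.2588).
Slope in that direction = a·(-0.9659) + b·(-0.2588) = 0.83128.
Apparent dip = arctan|0.83128| = 39.74° (true dip is 40.6°, so apparent ≤ true as expected).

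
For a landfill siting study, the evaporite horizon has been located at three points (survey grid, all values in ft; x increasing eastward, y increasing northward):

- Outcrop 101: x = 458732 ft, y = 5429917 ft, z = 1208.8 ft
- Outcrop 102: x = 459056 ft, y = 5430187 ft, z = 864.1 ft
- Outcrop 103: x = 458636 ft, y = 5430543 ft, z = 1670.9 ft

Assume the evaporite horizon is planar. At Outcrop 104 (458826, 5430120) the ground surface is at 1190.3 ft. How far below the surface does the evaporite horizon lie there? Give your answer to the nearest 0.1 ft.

17.9 ft

Let the plane be z = a·x + b·y + c.
Outcrop 102−Outcrop 101: 324a + 270b = −344.7;  Outcrop 103−Outcrop 101: −96a + 626b = 462.1.
Solving gives a = −1.488778722, b = 0.509867800.
Then c = 1208.8 − a·458732 − b·5429917 = −2084380.59.
At (458826, 5430120): z_contact = −683090.39 + 2768643.34 − 2084380.59 = 1172.36 ft.
Depth below ground = 1190.3 − 1172.36 = 17.9 ft.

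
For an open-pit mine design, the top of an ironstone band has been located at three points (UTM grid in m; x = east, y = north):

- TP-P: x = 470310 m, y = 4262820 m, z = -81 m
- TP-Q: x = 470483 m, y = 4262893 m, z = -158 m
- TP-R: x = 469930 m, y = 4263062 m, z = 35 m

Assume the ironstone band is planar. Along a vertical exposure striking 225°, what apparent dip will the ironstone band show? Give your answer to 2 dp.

Let the plane be z = a·x + b·y + c.
TP-Q−TP-P: 173a + 73b = −77;  TP-R−TP-P: −380a + 242b = 116.
Solving gives a = −0.38936, b = −0.13206.
Unit vector along 225° is (sin 225°, cos 225°) = (-0.7071, -0.7071).
Slope in that direction = a·(-0.7071) + b·(-0.7071) = 0.36870.
Apparent dip = arctan|0.36870| = 20.24° (true dip is 22.3°, so apparent ≤ true as expected).

20.24°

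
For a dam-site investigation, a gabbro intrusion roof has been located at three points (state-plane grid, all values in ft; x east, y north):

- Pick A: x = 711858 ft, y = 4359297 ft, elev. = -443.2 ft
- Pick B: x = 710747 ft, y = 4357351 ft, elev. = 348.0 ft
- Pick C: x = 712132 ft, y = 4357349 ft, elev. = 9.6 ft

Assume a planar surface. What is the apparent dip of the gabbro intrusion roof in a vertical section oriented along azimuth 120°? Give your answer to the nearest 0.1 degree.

4.5°

Two edge vectors: Pick A→Pick B = (-1111, -1946, 791.2), Pick A→Pick C = (274, -1948, 452.8).
Normal n = (Pick A→Pick B) × (Pick A→Pick C) = (660108.8, 719849.6, 2697432).
So ∂z/∂x = −n_x/n_z = −0.24472 and ∂z/∂y = −n_y/n_z = −0.26686.
Unit vector along 120° is (sin 120°, cos 120°) = (0.8660, -0.5000).
Slope in that direction = a·(0.8660) + b·(-0.5000) = −0.07850.
Apparent dip = arctan|0.07850| = 4.5° (true dip is 19.9°, so apparent ≤ true as expected).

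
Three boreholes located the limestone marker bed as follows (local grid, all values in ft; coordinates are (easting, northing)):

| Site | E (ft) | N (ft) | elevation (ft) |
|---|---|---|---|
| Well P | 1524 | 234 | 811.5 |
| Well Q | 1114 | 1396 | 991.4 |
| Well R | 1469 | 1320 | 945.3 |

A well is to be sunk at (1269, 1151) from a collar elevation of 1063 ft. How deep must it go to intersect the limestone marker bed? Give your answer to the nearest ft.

117 ft

Let the plane be z = a·E + b·N + c.
Well Q−Well P: −410a + 1162b = 179.9;  Well R−Well P: −55a + 1086b = 133.8.
Solving gives a = −0.10462, b = 0.11791.
Then c = 811.5 − a·1524 − b·234 = 943.35.
At (1269, 1151): z_contact = −132.8 + 135.7 + 943.35 = 946.3 ft.
Depth below ground = 1063 − 946.3 = 117 ft.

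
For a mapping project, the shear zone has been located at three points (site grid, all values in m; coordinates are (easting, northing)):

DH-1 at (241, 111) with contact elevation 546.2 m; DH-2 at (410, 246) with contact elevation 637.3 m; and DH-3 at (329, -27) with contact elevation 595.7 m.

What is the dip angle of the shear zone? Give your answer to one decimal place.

Let the plane be z = a·E + b·N + c.
DH-2−DH-1: 169a + 135b = 91.1;  DH-3−DH-1: 88a − 138b = 49.5.
Solving gives a = 0.54697, b = −0.00991.
Gradient magnitude |∇z| = √(a² + b²) = √(0.29917 + 0.00010) = 0.54706.
True dip = arctan(0.54706) = 28.7°, dipping toward W (azimuth ≈ 271°).

28.7°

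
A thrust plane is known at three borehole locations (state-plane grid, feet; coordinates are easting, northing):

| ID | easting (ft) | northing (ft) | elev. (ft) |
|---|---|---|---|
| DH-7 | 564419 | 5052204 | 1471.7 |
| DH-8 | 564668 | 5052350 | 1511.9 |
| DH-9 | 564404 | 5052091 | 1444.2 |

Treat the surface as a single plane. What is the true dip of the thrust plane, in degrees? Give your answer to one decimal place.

13.6°

Two edge vectors: DH-7→DH-8 = (249, 146, 40.2), DH-7→DH-9 = (-15, -113, -27.5).
Normal n = (DH-7→DH-8) × (DH-7→DH-9) = (527.6, 6244.5, -25947).
So ∂z/∂easting = −n_x/n_z = 0.02033 and ∂z/∂northing = −n_y/n_z = 0.24066.
Gradient magnitude |∇z| = √(a² + b²) = √(0.00041 + 0.05792) = 0.24152.
True dip = arctan(0.24152) = 13.6°, dipping toward S (azimuth ≈ 185°).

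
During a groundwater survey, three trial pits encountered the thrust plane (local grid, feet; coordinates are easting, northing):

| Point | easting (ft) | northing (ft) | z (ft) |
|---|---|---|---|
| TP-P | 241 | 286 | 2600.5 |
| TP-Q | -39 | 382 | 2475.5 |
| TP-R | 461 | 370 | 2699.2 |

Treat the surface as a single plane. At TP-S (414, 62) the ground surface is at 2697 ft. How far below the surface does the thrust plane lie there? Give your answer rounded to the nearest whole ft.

Let the plane be z = a·easting + b·northing + c.
TP-Q−TP-P: −280a + 96b = −125;  TP-R−TP-P: 220a + 84b = 98.7.
Solving gives a = 0.44747, b = 0.00305.
Then c = 2600.5 − a·241 − b·286 = 2491.79.
At (414, 62): z_contact = 185.3 + 0.2 + 2491.79 = 2677.2 ft.
Depth below ground = 2697 − 2677.2 = 20 ft.

20 ft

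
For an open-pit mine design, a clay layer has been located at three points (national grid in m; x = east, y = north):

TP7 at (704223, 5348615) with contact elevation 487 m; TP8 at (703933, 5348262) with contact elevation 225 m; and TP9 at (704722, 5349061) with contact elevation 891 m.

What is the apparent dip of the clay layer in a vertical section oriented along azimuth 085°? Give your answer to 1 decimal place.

29.8°

Let the plane be z = a·x + b·y + c.
TP8−TP7: −290a − 353b = −262;  TP9−TP7: 499a + 446b = 404.
Solving gives a = 0.55035, b = 0.29008.
Unit vector along 085° is (sin 85°, cos 85°) = (0.9962, 0.0872).
Slope in that direction = a·(0.9962) + b·(0.0872) = 0.57353.
Apparent dip = arctan|0.57353| = 29.8° (true dip is 31.9°, so apparent ≤ true as expected).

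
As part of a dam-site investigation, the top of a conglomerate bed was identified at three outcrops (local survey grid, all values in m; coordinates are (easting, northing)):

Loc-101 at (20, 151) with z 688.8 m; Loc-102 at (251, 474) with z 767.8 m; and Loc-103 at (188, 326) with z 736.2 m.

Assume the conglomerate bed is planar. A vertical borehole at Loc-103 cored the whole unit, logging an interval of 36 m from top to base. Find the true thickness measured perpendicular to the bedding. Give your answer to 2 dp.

Two edge vectors: Loc-101→Loc-102 = (231, 323, 79), Loc-101→Loc-103 = (168, 175, 47.4).
Normal n = (Loc-101→Loc-102) × (Loc-101→Loc-103) = (1485.2, 2322.6, -13839).
So ∂z/∂E = −n_x/n_z = 0.10732 and ∂z/∂N = −n_y/n_z = 0.16783.
|∇z| = √(a²+b²) = 0.19921, so dip δ = arctan(0.19921) = 11.27°.
True thickness = vertical thickness × cos δ = 36 × cos 11.27° = 35.31 m.

35.31 m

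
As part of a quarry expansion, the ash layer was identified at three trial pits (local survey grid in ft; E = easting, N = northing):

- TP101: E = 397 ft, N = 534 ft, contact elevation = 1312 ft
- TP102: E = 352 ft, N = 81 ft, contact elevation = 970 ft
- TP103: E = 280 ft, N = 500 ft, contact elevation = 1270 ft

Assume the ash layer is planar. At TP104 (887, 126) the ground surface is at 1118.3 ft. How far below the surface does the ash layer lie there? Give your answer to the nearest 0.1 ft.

Two edge vectors: TP101→TP102 = (-45, -453, -342), TP101→TP103 = (-117, -34, -42).
Normal n = (TP101→TP102) × (TP101→TP103) = (7398, 38124, -51471).
So ∂z/∂E = −n_x/n_z = 0.14373 and ∂z/∂N = −n_y/n_z = 0.74069.
Intercept c from TP101: 1312 − 57.06 − 395.53 = 859.41.
At (887, 126): z_contact = 127.49 + 93.33 + 859.41 = 1080.23 ft.
Depth below ground = 1118.3 − 1080.23 = 38.1 ft.

38.1 ft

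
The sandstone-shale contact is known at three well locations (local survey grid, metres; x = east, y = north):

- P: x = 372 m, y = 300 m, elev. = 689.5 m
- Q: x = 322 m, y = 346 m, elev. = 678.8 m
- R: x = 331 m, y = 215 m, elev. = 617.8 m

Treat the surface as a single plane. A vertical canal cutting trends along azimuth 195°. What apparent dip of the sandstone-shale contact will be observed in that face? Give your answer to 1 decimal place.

Two edge vectors: P→Q = (-50, 46, -10.7), P→R = (-41, -85, -71.7).
Normal n = (P→Q) × (P→R) = (-4207.7, -3146.3, 6136).
So ∂z/∂x = −n_x/n_z = 0.68574 and ∂z/∂y = −n_y/n_z = 0.51276.
Unit vector along 195° is (sin 195°, cos 195°) = (-0.2588, -0.9659).
Slope in that direction = a·(-0.2588) + b·(-0.9659) = −0.67277.
Apparent dip = arctan|0.67277| = 33.9° (true dip is 40.6°, so apparent ≤ true as expected).

33.9°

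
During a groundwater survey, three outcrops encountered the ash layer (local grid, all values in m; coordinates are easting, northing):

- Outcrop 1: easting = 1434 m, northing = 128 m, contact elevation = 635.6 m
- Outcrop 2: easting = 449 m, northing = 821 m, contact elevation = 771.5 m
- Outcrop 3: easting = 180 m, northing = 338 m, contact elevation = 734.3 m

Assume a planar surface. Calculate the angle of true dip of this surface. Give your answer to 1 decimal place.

Two edge vectors: Outcrop 1→Outcrop 2 = (-985, 693, 135.9), Outcrop 1→Outcrop 3 = (-1254, 210, 98.7).
Normal n = (Outcrop 1→Outcrop 2) × (Outcrop 1→Outcrop 3) = (39860.1, -73199.1, 662172).
So ∂z/∂easting = −n_x/n_z = −0.06020 and ∂z/∂northing = −n_y/n_z = 0.11054.
Gradient magnitude |∇z| = √(a² + b²) = √(0.00362 + 0.01222) = 0.12587.
True dip = arctan(0.12587) = 7.2°, dipping toward SSE (azimuth ≈ 151°).

7.2°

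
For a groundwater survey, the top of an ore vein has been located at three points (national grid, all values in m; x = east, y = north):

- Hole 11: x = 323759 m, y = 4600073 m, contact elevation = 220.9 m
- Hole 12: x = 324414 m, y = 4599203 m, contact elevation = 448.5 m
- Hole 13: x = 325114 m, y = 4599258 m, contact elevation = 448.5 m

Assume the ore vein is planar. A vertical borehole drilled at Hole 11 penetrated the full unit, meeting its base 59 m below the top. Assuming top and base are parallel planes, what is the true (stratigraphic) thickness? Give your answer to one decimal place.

57.3 m

Let the plane be z = a·x + b·y + c.
Hole 12−Hole 11: 655a − 870b = 227.6;  Hole 13−Hole 11: 1355a − 815b = 227.6.
Solving gives a = 0.01941, b = −0.24700.
|∇z| = √(a²+b²) = 0.24776, so dip δ = arctan(0.24776) = 13.92°.
True thickness = vertical thickness × cos δ = 59 × cos 13.92° = 57.3 m.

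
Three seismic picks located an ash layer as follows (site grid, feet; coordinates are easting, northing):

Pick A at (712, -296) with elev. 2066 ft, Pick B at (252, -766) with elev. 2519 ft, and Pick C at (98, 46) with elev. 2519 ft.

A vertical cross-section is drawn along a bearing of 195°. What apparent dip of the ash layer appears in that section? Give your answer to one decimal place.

20.0°

Let the plane be z = a·easting + b·northing + c.
Pick B−Pick A: −460a − 470b = 453;  Pick C−Pick A: −614a + 342b = 453.
Solving gives a = −0.82493, b = −0.15645.
Unit vector along 195° is (sin 195°, cos 195°) = (-0.2588, -0.9659).
Slope in that direction = a·(-0.2588) + b·(-0.9659) = 0.36463.
Apparent dip = arctan|0.36463| = 20.0° (true dip is 40.0°, so apparent ≤ true as expected).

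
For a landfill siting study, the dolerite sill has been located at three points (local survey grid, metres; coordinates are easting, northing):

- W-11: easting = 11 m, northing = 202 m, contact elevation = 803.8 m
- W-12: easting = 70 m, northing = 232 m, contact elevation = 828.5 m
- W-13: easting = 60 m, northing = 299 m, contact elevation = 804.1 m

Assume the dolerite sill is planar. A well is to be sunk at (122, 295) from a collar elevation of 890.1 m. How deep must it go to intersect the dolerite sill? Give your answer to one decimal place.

Let the plane be z = a·easting + b·northing + c.
W-12−W-11: 59a + 30b = 24.7;  W-13−W-11: 49a + 97b = 0.3.
Solving gives a = 0.56123, b = −0.28041.
Then c = 803.8 − a·11 − b·202 = 854.27.
At (122, 295): z_contact = 68.47 − 82.72 + 854.27 = 840.02 m.
Depth below ground = 890.1 − 840.02 = 50.1 m.

50.1 m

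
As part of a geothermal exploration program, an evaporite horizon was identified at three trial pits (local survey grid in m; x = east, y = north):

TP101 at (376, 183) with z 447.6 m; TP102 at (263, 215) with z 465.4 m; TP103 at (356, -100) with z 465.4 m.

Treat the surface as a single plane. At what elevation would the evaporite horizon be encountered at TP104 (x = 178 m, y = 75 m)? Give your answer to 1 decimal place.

Two edge vectors: TP101→TP102 = (-113, 32, 17.8), TP101→TP103 = (-20, -283, 17.8).
Normal n = (TP101→TP102) × (TP101→TP103) = (5607, 1655.4, 32619).
So ∂z/∂x = −n_x/n_z = −0.17189 and ∂z/∂y = −n_y/n_z = −0.05075.
Intercept c from TP101: 447.6 + 64.63 + 9.29 = 521.52.
At (178, 75): z = −30.6 − 3.8 + 521.52 = 487.1 m.

487.1 m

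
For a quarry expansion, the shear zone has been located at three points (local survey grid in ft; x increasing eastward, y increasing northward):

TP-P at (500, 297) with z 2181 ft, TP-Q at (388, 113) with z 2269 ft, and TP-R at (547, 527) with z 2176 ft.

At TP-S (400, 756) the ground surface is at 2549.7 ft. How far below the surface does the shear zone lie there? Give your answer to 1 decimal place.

Two edge vectors: TP-P→TP-Q = (-112, -184, 88), TP-P→TP-R = (47, 230, -5).
Normal n = (TP-P→TP-Q) × (TP-P→TP-R) = (-19320, 3576, -17112).
So ∂z/∂x = −n_x/n_z = −1.12903 and ∂z/∂y = −n_y/n_z = 0.20898.
Intercept c from TP-P: 2181 + 564.52 − 62.07 = 2683.45.
At (400, 756): z_contact = −451.61 + 157.99 + 2683.45 = 2389.82 ft.
Depth below ground = 2549.7 − 2389.82 = 159.9 ft.

159.9 ft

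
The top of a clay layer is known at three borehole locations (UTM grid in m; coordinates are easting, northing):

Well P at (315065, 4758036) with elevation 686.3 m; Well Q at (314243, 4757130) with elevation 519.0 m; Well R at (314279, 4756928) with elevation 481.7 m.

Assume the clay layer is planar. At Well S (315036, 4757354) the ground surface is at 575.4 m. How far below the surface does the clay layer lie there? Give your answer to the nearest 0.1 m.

Let the plane be z = a·easting + b·northing + c.
Well Q−Well P: −822a − 906b = −167.3;  Well R−Well P: −786a − 1108b = −204.6.
Solving gives a = 0.000004027, b = 0.184654183.
Then c = 686.3 − a·315065 − b·4758036 = −877906.22.
At (315036, 4757354): z_contact = 1.27 + 878465.32 − 877906.22 = 560.37 m.
Depth below ground = 575.4 − 560.37 = 15.0 m.

15.0 m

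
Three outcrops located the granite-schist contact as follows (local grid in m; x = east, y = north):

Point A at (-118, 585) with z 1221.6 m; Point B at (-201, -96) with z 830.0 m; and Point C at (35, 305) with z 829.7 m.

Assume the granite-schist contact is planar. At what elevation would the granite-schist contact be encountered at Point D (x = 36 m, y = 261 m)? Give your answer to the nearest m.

797 m

Let the plane be z = a·x + b·y + c.
Point B−Point A: −83a − 681b = −391.6;  Point C−Point A: 153a − 280b = −391.9.
Solving gives a = −1.23387, b = 0.72542.
Then c = 1221.6 − a·-118 − b·585 = 651.63.
At (36, 261): z = −44.4 + 189.3 + 651.63 = 796.5 m.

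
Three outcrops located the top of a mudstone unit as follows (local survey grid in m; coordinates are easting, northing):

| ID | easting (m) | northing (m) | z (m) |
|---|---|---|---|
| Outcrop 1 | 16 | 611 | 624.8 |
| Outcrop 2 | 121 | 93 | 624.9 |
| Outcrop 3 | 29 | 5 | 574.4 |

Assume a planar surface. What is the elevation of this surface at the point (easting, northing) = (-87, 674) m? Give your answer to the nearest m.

Two edge vectors: Outcrop 1→Outcrop 2 = (105, -518, 0.1), Outcrop 1→Outcrop 3 = (13, -606, -50.4).
Normal n = (Outcrop 1→Outcrop 2) × (Outcrop 1→Outcrop 3) = (26167.8, 5293.3, -56896).
So ∂z/∂easting = −n_x/n_z = 0.45992 and ∂z/∂northing = −n_y/n_z = 0.09303.
Intercept c from Outcrop 1: 624.8 − 7.36 − 56.84 = 560.60.
At (-87, 674): z = −40.0 + 62.7 + 560.60 = 583.3 m.

583 m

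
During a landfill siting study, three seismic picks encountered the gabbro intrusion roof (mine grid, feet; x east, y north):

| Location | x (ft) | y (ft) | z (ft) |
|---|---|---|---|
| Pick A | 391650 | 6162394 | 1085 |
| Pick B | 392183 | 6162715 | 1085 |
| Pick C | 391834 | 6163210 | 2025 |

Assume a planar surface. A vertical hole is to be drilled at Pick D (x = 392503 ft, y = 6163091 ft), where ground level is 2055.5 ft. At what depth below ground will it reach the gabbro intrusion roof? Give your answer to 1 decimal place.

Two edge vectors: Pick A→Pick B = (533, 321, 0), Pick A→Pick C = (184, 816, 940).
Normal n = (Pick A→Pick B) × (Pick A→Pick C) = (301740, -501020, 375864).
So ∂z/∂x = −n_x/n_z = −0.802790371 and ∂z/∂y = −n_y/n_z = 1.332982142.
Intercept c from Pick A: 1085 + 314412.85 − 8214361.16 = −7898863.31.
At (392503, 6163091): z_contact = −315097.63 + 8215290.25 − 7898863.31 = 1329.31 ft.
Depth below ground = 2055.5 − 1329.31 = 726.2 ft.

726.2 ft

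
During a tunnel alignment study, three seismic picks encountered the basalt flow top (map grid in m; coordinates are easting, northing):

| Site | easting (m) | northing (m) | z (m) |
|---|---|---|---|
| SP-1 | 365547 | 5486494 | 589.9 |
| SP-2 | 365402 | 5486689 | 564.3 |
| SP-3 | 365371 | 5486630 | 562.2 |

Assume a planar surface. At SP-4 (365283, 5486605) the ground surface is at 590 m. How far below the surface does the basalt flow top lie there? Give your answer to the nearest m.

Two edge vectors: SP-1→SP-2 = (-145, 195, -25.6), SP-1→SP-3 = (-176, 136, -27.7).
Normal n = (SP-1→SP-2) × (SP-1→SP-3) = (-1919.9, 489.1, 14600).
So ∂z/∂easting = −n_x/n_z = 0.13150000 and ∂z/∂northing = −n_y/n_z = −0.03350000.
Intercept c from SP-1: 589.9 − 48069.43 + 183797.55 = 136318.02.
At (365283, 5486605): z_contact = 48034.7 − 183801.3 + 136318.02 = 551.5 m.
Depth below ground = 590 − 551.5 = 39 m.

39 m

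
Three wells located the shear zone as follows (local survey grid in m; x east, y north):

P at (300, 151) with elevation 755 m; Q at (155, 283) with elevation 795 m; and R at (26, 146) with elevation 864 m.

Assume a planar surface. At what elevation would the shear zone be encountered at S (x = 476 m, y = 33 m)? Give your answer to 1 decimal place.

700.9 m

Let the plane be z = a·x + b·y + c.
Q−P: −145a + 132b = 40;  R−P: −274a − 5b = 109.
Solving gives a = −0.39541, b = −0.13133.
Then c = 755 − a·300 − b·151 = 893.45.
At (476, 33): z = −188.2 − 4.3 + 893.45 = 700.9 m.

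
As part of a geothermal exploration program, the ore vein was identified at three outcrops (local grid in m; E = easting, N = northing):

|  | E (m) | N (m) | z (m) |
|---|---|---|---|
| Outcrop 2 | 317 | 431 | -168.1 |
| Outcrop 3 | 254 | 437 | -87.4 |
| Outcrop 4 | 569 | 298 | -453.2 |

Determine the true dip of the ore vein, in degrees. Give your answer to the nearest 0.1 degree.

53.6°

Two edge vectors: Outcrop 2→Outcrop 3 = (-63, 6, 80.7), Outcrop 2→Outcrop 4 = (252, -133, -285.1).
Normal n = (Outcrop 2→Outcrop 3) × (Outcrop 2→Outcrop 4) = (9022.5, 2375.1, 6867).
So ∂z/∂E = −n_x/n_z = −1.31389 and ∂z/∂N = −n_y/n_z = −0.34587.
Gradient magnitude |∇z| = √(a² + b²) = √(1.72631 + 0.11963) = 1.35865.
True dip = arctan(1.35865) = 53.6°, dipping toward ENE (azimuth ≈ 075°).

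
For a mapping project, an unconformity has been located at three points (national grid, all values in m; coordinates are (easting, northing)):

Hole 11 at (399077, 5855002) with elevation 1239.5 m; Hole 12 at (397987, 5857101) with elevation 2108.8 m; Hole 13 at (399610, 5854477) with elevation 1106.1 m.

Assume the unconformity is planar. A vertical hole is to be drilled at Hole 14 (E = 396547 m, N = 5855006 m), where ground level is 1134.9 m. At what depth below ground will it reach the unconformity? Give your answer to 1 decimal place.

Let the plane be z = a·E + b·N + c.
Hole 12−Hole 11: −1090a + 2099b = 869.3;  Hole 13−Hole 11: 533a − 525b = −133.4.
Solving gives a = 0.322727198, b = 0.581740184.
Then c = 1239.5 − a·399077 − b·5855002 = −3533643.44.
At (396547, 5855006): z_contact = 127976.50 + 3406092.27 − 3533643.44 = 425.33 m.
Depth below ground = 1134.9 − 425.33 = 709.6 m.

709.6 m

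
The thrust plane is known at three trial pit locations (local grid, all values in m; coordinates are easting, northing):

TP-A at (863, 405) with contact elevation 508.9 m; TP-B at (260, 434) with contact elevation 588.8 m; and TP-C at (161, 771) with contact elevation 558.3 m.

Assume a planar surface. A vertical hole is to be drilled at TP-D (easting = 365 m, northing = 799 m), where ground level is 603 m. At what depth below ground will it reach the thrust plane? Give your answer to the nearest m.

Two edge vectors: TP-A→TP-B = (-603, 29, 79.9), TP-A→TP-C = (-702, 366, 49.4).
Normal n = (TP-A→TP-B) × (TP-A→TP-C) = (-27810.8, -26301.6, -200340).
So ∂z/∂easting = −n_x/n_z = −0.13882 and ∂z/∂northing = −n_y/n_z = −0.13128.
Intercept c from TP-A: 508.9 + 119.80 + 53.17 = 681.87.
At (365, 799): z_contact = −50.7 − 104.9 + 681.87 = 526.3 m.
Depth below ground = 603 − 526.3 = 77 m.

77 m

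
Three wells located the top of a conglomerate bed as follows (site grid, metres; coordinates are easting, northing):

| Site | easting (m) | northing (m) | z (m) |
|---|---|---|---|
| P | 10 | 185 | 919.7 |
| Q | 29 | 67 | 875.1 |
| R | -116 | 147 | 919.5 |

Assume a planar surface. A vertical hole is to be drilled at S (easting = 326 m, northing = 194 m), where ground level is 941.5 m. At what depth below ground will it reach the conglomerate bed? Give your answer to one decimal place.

Two edge vectors: P→Q = (19, -118, -44.6), P→R = (-126, -38, -0.2).
Normal n = (P→Q) × (P→R) = (-1671.2, 5623.4, -15590).
So ∂z/∂easting = −n_x/n_z = −0.10720 and ∂z/∂northing = −n_y/n_z = 0.36071.
Intercept c from P: 919.7 + 1.07 − 66.73 = 854.04.
At (326, 194): z_contact = −34.95 + 69.98 + 854.04 = 889.07 m.
Depth below ground = 941.5 − 889.07 = 52.4 m.

52.4 m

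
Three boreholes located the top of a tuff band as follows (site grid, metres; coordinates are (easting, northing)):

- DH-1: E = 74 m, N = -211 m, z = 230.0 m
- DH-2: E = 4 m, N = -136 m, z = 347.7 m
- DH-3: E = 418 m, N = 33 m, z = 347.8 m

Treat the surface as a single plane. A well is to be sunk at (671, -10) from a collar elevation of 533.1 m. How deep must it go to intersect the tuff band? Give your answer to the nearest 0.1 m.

351.5 m

Let the plane be z = a·E + b·N + c.
DH-2−DH-1: −70a + 75b = 117.7;  DH-3−DH-1: 344a + 244b = 117.8.
Solving gives a = −0.46371, b = 1.13654.
Then c = 230 − a·74 − b·-211 = 504.12.
At (671, -10): z_contact = −311.15 − 11.37 + 504.12 = 181.61 m.
Depth below ground = 533.1 − 181.61 = 351.5 m.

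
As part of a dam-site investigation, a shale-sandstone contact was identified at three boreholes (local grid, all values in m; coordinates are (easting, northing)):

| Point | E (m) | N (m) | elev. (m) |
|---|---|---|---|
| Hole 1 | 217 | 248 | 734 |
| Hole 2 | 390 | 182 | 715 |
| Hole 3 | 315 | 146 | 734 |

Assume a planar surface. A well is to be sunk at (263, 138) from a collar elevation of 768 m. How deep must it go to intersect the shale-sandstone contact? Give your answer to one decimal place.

23.7 m

Let the plane be z = a·E + b·N + c.
Hole 2−Hole 1: 173a − 66b = −19;  Hole 3−Hole 1: 98a − 102b = 0.
Solving gives a = −0.17338, b = −0.16658.
Then c = 734 − a·217 − b·248 = 812.93.
At (263, 138): z_contact = −45.60 − 22.99 + 812.93 = 744.35 m.
Depth below ground = 768 − 744.35 = 23.7 m.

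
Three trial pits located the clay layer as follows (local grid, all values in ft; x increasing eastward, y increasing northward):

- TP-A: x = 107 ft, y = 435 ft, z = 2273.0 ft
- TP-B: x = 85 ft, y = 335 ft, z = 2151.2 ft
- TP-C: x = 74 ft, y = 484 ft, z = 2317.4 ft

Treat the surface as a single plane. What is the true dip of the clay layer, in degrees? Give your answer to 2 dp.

Let the plane be z = a·x + b·y + c.
TP-B−TP-A: −22a − 100b = −121.8;  TP-C−TP-A: −33a + 49b = 44.4.
Solving gives a = 0.34906, b = 1.14121.
Gradient magnitude |∇z| = √(a² + b²) = √(0.12185 + 1.30235) = 1.19340.
True dip = arctan(1.19340) = 50.04°, dipping toward SSW (azimuth ≈ 197°).

50.04°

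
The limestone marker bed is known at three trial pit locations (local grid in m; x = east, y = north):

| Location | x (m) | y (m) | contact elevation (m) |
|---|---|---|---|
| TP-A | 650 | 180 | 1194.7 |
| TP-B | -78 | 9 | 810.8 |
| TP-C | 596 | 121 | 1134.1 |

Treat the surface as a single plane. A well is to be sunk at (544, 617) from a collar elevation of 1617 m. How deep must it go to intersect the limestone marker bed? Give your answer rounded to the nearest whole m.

158 m

Two edge vectors: TP-A→TP-B = (-728, -171, -383.9), TP-A→TP-C = (-54, -59, -60.6).
Normal n = (TP-A→TP-B) × (TP-A→TP-C) = (-12287.5, -23386.2, 33718).
So ∂z/∂x = −n_x/n_z = 0.36442 and ∂z/∂y = −n_y/n_z = 0.69358.
Intercept c from TP-A: 1194.7 − 236.87 − 124.84 = 832.98.
At (544, 617): z_contact = 198.2 + 427.9 + 832.98 = 1459.2 m.
Depth below ground = 1617 − 1459.2 = 158 m.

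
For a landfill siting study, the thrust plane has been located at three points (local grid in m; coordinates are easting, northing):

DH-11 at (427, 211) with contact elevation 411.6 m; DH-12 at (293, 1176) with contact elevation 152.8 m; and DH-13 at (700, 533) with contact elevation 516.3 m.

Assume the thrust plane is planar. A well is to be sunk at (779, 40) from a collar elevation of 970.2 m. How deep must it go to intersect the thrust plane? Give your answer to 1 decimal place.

315.3 m

Let the plane be z = a·easting + b·northing + c.
DH-12−DH-11: −134a + 965b = −258.8;  DH-13−DH-11: 273a + 322b = 104.7.
Solving gives a = 0.601348, b = −0.184683.
Then c = 411.6 − a·427 − b·211 = 193.79.
At (779, 40): z_contact = 468.45 − 7.39 + 193.79 = 654.86 m.
Depth below ground = 970.2 − 654.86 = 315.3 m.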